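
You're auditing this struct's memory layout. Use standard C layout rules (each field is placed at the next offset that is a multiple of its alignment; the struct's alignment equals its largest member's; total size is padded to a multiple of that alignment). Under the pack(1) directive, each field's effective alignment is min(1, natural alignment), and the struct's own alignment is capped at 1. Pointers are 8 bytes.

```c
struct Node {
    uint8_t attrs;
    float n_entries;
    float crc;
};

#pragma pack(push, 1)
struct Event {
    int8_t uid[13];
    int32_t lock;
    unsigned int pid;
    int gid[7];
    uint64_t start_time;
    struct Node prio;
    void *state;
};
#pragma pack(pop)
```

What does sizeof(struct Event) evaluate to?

Node: 0..1  attrs  (1B, 1-aligned); 1..4  -- padding (3B); 4..8  n_entries  (4B, 4-aligned); 8..12  crc  (4B, 4-aligned); sizeof = 12, alignof = 4
0..13  uid  (13B, 1-aligned)
13..17  lock  (4B, 1-aligned)
17..21  pid  (4B, 1-aligned)
21..49  gid  (28B, 1-aligned)
49..57  start_time  (8B, 1-aligned)
57..69  prio  (12B, 1-aligned)
69..77  state  (8B, 1-aligned)
sizeof = 77, alignof = 1

77 bytes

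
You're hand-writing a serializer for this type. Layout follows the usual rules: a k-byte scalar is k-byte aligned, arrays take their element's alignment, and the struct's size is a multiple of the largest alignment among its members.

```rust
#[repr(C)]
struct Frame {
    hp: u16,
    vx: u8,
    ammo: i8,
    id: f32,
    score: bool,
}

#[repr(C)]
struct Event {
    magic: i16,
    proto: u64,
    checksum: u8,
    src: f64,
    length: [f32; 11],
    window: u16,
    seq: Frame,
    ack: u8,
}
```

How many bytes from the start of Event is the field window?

Frame: hp at 0 (size 2, align 2) → ends 2; vx at 2 (size 1, align 1) → ends 3; ammo at 3 (size 1, align 1) → ends 4; id at 4 (size 4, align 4) → ends 8; score at 8 (size 1, align 1) → ends 9; tail pad 3 to reach multiple of 4; total 12 bytes, alignment 4
magic at 0 (size 2, align 2) → ends 2
pad 6 to align 8 for proto
proto at 8 (size 8, align 8) → ends 16
checksum at 16 (size 1, align 1) → ends 17
pad 7 to align 8 for src
src at 24 (size 8, align 8) → ends 32
length at 32 (size 44, align 4) → ends 76
window at 76 (size 2, align 2) → ends 78

76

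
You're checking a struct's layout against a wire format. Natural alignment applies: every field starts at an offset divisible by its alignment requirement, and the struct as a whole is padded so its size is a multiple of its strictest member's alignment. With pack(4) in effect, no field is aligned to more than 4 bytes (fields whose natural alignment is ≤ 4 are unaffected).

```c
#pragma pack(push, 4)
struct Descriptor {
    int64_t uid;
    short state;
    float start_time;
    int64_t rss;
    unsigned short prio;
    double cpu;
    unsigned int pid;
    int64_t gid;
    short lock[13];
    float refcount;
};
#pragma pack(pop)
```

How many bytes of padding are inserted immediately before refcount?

2

0..8  uid  (8B, 4-aligned)
8..10  state  (2B, 2-aligned)
10..12  -- padding (2B)
12..16  start_time  (4B, 4-aligned)
16..24  rss  (8B, 4-aligned)
24..26  prio  (2B, 2-aligned)
26..28  -- padding (2B)
28..36  cpu  (8B, 4-aligned)
36..40  pid  (4B, 4-aligned)
40..48  gid  (8B, 4-aligned)
48..74  lock  (26B, 2-aligned)
74..76  -- padding (2B)
76..80  refcount  (4B, 4-aligned)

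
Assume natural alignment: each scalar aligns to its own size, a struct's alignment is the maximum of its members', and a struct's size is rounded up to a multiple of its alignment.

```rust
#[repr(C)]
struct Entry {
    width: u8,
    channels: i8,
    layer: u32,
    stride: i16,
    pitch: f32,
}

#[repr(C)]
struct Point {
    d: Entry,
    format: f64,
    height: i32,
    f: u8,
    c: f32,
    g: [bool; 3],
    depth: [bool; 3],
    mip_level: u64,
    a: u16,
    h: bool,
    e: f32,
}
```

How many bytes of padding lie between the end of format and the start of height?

0

Entry: width at 0 (size 1, align 1) → ends 1; channels at 1 (size 1, align 1) → ends 2; pad 2 to align 4 for layer; layer at 4 (size 4, align 4) → ends 8; stride at 8 (size 2, align 2) → ends 10; pad 2 to align 4 for pitch; pitch at 12 (size 4, align 4) → ends 16; total 16 bytes, alignment 4
d at 0 (size 16, align 4) → ends 16
format at 16 (size 8, align 8) → ends 24
height at 24 (size 4, align 4) → ends 28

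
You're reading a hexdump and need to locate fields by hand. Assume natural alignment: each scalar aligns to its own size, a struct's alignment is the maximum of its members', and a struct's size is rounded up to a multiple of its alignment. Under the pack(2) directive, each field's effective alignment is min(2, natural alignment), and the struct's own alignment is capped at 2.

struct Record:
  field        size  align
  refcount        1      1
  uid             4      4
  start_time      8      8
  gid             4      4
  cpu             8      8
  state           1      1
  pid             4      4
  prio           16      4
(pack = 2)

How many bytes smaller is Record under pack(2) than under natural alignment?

natural layout:
  refcount at 0 (size 1, align 1) → ends 1
  pad 3 to align 4 for uid
  uid at 4 (size 4, align 4) → ends 8
  start_time at 8 (size 8, align 8) → ends 16
  gid at 16 (size 4, align 4) → ends 20
  pad 4 to align 8 for cpu
  cpu at 24 (size 8, align 8) → ends 32
  state at 32 (size 1, align 1) → ends 33
  pad 3 to align 4 for pid
  pid at 36 (size 4, align 4) → ends 40
  prio at 40 (size 16, align 4) → ends 56
  total 56 bytes, alignment 8
packed(2) layout:
  refcount at 0 (size 1, align 1) → ends 1
  pad 1 to align 2 for uid
  uid at 2 (size 4, align 2) → ends 6
  start_time at 6 (size 8, align 2) → ends 14
  gid at 14 (size 4, align 2) → ends 18
  cpu at 18 (size 8, align 2) → ends 26
  state at 26 (size 1, align 1) → ends 27
  pad 1 to align 2 for pid
  pid at 28 (size 4, align 2) → ends 32
  prio at 32 (size 16, align 2) → ends 48
  total 48 bytes, alignment 2
56 − 48 = 8

8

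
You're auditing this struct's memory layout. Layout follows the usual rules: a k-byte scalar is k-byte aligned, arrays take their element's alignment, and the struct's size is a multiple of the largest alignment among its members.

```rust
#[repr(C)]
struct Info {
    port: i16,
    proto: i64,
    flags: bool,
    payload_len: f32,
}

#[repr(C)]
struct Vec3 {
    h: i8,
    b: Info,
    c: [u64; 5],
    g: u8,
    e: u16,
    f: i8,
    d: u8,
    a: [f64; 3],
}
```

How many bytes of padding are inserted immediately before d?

0

Info: port at 0 (size 2, align 2) → ends 2; pad 6 to align 8 for proto; proto at 8 (size 8, align 8) → ends 16; flags at 16 (size 1, align 1) → ends 17; pad 3 to align 4 for payload_len; payload_len at 20 (size 4, align 4) → ends 24; total 24 bytes, alignment 8
h at 0 (size 1, align 1) → ends 1
pad 7 to align 8 for b
b at 8 (size 24, align 8) → ends 32
c at 32 (size 40, align 8) → ends 72
g at 72 (size 1, align 1) → ends 73
pad 1 to align 2 for e
e at 74 (size 2, align 2) → ends 76
f at 76 (size 1, align 1) → ends 77
d at 77 (size 1, align 1) → ends 78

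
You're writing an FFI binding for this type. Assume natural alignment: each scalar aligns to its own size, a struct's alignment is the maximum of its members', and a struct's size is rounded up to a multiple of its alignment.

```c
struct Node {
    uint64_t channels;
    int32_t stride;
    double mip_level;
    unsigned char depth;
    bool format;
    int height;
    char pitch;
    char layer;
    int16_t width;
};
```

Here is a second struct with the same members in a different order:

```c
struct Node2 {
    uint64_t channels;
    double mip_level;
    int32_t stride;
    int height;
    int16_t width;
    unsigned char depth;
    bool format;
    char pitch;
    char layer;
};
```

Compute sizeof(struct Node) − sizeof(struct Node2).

channels at 0 (size 8, align 8) → ends 8
stride at 8 (size 4, align 4) → ends 12
pad 4 to align 8 for mip_level
mip_level at 16 (size 8, align 8) → ends 24
depth at 24 (size 1, align 1) → ends 25
format at 25 (size 1, align 1) → ends 26
pad 2 to align 4 for height
height at 28 (size 4, align 4) → ends 32
pitch at 32 (size 1, align 1) → ends 33
layer at 33 (size 1, align 1) → ends 34
width at 34 (size 2, align 2) → ends 36
tail pad 4 to reach multiple of 8
total 40 bytes, alignment 8
— Node2 —
channels at 0 (size 8, align 8) → ends 8
mip_level at 8 (size 8, align 8) → ends 16
stride at 16 (size 4, align 4) → ends 20
height at 20 (size 4, align 4) → ends 24
width at 24 (size 2, align 2) → ends 26
depth at 26 (size 1, align 1) → ends 27
format at 27 (size 1, align 1) → ends 28
pitch at 28 (size 1, align 1) → ends 29
layer at 29 (size 1, align 1) → ends 30
tail pad 2 to reach multiple of 8
total 32 bytes, alignment 8
40 − 32 = 8

8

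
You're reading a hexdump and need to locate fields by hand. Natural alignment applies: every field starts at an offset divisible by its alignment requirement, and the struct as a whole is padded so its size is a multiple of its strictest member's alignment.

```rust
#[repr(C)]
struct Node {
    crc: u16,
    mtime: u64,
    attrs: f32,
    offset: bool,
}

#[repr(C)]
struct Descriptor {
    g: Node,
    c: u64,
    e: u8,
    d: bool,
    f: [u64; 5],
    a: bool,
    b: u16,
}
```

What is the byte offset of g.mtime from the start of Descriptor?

Node: 0..2  crc  (2B, 2-aligned); 2..8  -- padding (6B); 8..16  mtime  (8B, 8-aligned); 16..20  attrs  (4B, 4-aligned); 20..21  offset  (1B, 1-aligned); 21..24  -- tail padding (3B); sizeof = 24, alignof = 8
0..24  g  (24B, 8-aligned)
within Node: mtime at 8
0 + 8 = 8

8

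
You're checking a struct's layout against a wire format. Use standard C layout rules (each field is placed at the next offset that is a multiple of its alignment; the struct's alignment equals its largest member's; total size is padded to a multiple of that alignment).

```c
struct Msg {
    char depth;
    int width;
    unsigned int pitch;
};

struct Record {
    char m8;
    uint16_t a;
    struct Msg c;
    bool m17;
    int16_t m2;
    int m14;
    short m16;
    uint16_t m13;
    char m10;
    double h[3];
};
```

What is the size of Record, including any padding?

56

Msg: 0..1  depth  (1B, 1-aligned); 1..4  -- padding (3B); 4..8  width  (4B, 4-aligned); 8..12  pitch  (4B, 4-aligned); sizeof = 12, alignof = 4
0..1  m8  (1B, 1-aligned)
1..2  -- padding (1B)
2..4  a  (2B, 2-aligned)
4..16  c  (12B, 4-aligned)
16..17  m17  (1B, 1-aligned)
17..18  -- padding (1B)
18..20  m2  (2B, 2-aligned)
20..24  m14  (4B, 4-aligned)
24..26  m16  (2B, 2-aligned)
26..28  m13  (2B, 2-aligned)
28..29  m10  (1B, 1-aligned)
29..32  -- padding (3B)
32..56  h  (24B, 8-aligned)
sizeof = 56, alignof = 8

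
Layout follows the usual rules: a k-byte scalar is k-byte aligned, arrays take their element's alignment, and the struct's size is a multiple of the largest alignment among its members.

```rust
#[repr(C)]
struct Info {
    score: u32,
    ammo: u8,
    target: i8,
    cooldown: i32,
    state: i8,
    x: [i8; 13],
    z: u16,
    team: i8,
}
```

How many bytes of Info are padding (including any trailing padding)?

@0: score [4B, align 4] → 4
@4: ammo [1B, align 1] → 5
@5: target [1B, align 1] → 6
+2 pad (align 4)
@8: cooldown [4B, align 4] → 12
@12: state [1B, align 1] → 13
@13: x [13B, align 1] → 26
@26: z [2B, align 2] → 28
@28: team [1B, align 1] → 29
+3 tail pad (align 4)
size 32, align 4
data bytes 27, size 32 → padding 5

5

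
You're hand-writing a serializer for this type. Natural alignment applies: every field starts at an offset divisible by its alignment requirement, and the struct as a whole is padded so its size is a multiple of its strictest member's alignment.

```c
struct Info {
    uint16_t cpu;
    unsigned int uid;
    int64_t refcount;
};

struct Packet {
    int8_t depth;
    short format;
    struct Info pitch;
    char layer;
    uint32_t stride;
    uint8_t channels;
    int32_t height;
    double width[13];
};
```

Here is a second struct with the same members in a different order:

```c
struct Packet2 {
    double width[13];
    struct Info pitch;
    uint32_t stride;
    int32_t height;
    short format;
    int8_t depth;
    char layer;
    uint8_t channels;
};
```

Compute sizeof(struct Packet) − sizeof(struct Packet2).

Info: 0..2  cpu  (2B, 2-aligned); 2..4  -- padding (2B); 4..8  uid  (4B, 4-aligned); 8..16  refcount  (8B, 8-aligned); sizeof = 16, alignof = 8
0..1  depth  (1B, 1-aligned)
1..2  -- padding (1B)
2..4  format  (2B, 2-aligned)
4..8  -- padding (4B)
8..24  pitch  (16B, 8-aligned)
24..25  layer  (1B, 1-aligned)
25..28  -- padding (3B)
28..32  stride  (4B, 4-aligned)
32..33  channels  (1B, 1-aligned)
33..36  -- padding (3B)
36..40  height  (4B, 4-aligned)
40..144  width  (104B, 8-aligned)
sizeof = 144, alignof = 8
— Packet2 —
0..104  width  (104B, 8-aligned)
104..120  pitch  (16B, 8-aligned)
120..124  stride  (4B, 4-aligned)
124..128  height  (4B, 4-aligned)
128..130  format  (2B, 2-aligned)
130..131  depth  (1B, 1-aligned)
131..132  layer  (1B, 1-aligned)
132..133  channels  (1B, 1-aligned)
133..136  -- tail padding (3B)
sizeof = 136, alignof = 8
144 − 136 = 8

8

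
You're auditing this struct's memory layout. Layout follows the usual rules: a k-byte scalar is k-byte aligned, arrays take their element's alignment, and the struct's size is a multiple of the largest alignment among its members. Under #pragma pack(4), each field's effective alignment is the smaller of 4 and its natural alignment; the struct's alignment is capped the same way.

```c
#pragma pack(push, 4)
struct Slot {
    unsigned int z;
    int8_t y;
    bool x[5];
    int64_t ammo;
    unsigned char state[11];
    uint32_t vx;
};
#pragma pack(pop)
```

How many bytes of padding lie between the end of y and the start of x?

0

z at 0 (size 4, align 4) → ends 4
y at 4 (size 1, align 1) → ends 5
x at 5 (size 5, align 1) → ends 10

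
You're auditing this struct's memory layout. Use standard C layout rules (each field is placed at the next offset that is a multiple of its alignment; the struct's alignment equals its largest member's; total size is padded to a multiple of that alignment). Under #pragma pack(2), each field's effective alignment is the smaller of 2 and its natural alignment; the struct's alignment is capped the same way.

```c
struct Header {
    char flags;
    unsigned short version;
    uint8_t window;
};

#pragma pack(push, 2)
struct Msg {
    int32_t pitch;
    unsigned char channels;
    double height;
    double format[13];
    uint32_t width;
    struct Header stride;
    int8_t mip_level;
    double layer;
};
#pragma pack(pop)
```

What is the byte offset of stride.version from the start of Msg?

124

Header: flags at 0 (size 1, align 1) → ends 1; pad 1 to align 2 for version; version at 2 (size 2, align 2) → ends 4; window at 4 (size 1, align 1) → ends 5; tail pad 1 to reach multiple of 2; total 6 bytes, alignment 2
pitch at 0 (size 4, align 2) → ends 4
channels at 4 (size 1, align 1) → ends 5
pad 1 to align 2 for height
height at 6 (size 8, align 2) → ends 14
format at 14 (size 104, align 2) → ends 118
width at 118 (size 4, align 2) → ends 122
stride at 122 (size 6, align 2) → ends 128
within Header: version at 2
122 + 2 = 124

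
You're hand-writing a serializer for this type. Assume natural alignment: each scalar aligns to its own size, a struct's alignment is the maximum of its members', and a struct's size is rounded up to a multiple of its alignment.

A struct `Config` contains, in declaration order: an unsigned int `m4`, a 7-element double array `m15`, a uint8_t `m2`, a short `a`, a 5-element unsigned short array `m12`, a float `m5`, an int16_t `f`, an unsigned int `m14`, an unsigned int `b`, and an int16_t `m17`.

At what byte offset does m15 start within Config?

8

@0: m4 [4B, align 4] → 4
+4 pad (align 8)
@8: m15 [56B, align 8] → 64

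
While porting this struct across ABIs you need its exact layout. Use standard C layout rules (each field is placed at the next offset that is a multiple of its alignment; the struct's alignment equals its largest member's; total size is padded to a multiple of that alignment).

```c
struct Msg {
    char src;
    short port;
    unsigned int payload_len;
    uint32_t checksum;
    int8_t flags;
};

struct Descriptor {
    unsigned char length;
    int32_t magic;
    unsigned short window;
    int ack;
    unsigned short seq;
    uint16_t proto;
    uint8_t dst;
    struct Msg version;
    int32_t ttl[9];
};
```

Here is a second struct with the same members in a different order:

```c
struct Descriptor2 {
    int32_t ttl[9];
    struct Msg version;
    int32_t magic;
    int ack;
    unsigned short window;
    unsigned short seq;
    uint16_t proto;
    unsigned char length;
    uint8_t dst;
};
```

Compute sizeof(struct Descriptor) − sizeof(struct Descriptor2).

Msg: @0: src [1B, align 1] → 1; +1 pad (align 2); @2: port [2B, align 2] → 4; @4: payload_len [4B, align 4] → 8; @8: checksum [4B, align 4] → 12; @12: flags [1B, align 1] → 13; +3 tail pad (align 4); size 16, align 4
@0: length [1B, align 1] → 1
+3 pad (align 4)
@4: magic [4B, align 4] → 8
@8: window [2B, align 2] → 10
+2 pad (align 4)
@12: ack [4B, align 4] → 16
@16: seq [2B, align 2] → 18
@18: proto [2B, align 2] → 20
@20: dst [1B, align 1] → 21
+3 pad (align 4)
@24: version [16B, align 4] → 40
@40: ttl [36B, align 4] → 76
size 76, align 4
— Descriptor2 —
@0: ttl [36B, align 4] → 36
@36: version [16B, align 4] → 52
@52: magic [4B, align 4] → 56
@56: ack [4B, align 4] → 60
@60: window [2B, align 2] → 62
@62: seq [2B, align 2] → 64
@64: proto [2B, align 2] → 66
@66: length [1B, align 1] → 67
@67: dst [1B, align 1] → 68
size 68, align 4
76 − 68 = 8

8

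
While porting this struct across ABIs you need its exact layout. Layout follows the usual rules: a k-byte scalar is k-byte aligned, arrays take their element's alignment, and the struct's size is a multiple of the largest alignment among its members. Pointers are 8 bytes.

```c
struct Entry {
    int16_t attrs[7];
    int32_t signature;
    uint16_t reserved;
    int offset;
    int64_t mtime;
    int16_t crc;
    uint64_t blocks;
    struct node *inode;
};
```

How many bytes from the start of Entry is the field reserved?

@0: attrs [14B, align 2] → 14
+2 pad (align 4)
@16: signature [4B, align 4] → 20
@20: reserved [2B, align 2] → 22

20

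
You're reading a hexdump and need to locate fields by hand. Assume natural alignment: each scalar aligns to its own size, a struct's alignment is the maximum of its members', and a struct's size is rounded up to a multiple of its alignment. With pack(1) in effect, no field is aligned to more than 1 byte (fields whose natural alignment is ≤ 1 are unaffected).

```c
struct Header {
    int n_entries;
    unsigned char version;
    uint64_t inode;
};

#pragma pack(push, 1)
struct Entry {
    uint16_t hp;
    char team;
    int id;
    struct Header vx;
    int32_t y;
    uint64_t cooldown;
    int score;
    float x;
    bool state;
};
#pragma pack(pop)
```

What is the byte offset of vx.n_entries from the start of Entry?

7

Header: @0: n_entries [4B, align 4] → 4; @4: version [1B, align 1] → 5; +3 pad (align 8); @8: inode [8B, align 8] → 16; size 16, align 8
@0: hp [2B, align 1] → 2
@2: team [1B, align 1] → 3
@3: id [4B, align 1] → 7
@7: vx [16B, align 1] → 23
within Header: n_entries at 0
7 + 0 = 7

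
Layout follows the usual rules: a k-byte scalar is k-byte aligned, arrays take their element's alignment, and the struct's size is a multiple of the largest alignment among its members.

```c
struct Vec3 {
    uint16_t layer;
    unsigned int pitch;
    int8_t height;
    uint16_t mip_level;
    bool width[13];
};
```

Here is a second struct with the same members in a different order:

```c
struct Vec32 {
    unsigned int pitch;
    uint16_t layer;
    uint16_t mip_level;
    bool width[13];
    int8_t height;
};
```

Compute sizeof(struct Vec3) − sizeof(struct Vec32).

layer at 0 (size 2, align 2) → ends 2
pad 2 to align 4 for pitch
pitch at 4 (size 4, align 4) → ends 8
height at 8 (size 1, align 1) → ends 9
pad 1 to align 2 for mip_level
mip_level at 10 (size 2, align 2) → ends 12
width at 12 (size 13, align 1) → ends 25
tail pad 3 to reach multiple of 4
total 28 bytes, alignment 4
— Vec32 —
pitch at 0 (size 4, align 4) → ends 4
layer at 4 (size 2, align 2) → ends 6
mip_level at 6 (size 2, align 2) → ends 8
width at 8 (size 13, align 1) → ends 21
height at 21 (size 1, align 1) → ends 22
tail pad 2 to reach multiple of 4
total 24 bytes, alignment 4
28 − 24 = 4

4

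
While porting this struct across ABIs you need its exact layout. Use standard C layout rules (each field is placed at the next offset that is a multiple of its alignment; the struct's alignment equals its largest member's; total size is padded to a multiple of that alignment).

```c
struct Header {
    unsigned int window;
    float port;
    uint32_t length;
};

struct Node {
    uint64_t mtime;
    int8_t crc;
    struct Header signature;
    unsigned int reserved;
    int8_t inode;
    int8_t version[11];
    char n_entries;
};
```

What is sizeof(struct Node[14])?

Header: 0..4  window  (4B, 4-aligned); 4..8  port  (4B, 4-aligned); 8..12  length  (4B, 4-aligned); sizeof = 12, alignof = 4
0..8  mtime  (8B, 8-aligned)
8..9  crc  (1B, 1-aligned)
9..12  -- padding (3B)
12..24  signature  (12B, 4-aligned)
24..28  reserved  (4B, 4-aligned)
28..29  inode  (1B, 1-aligned)
29..40  version  (11B, 1-aligned)
40..41  n_entries  (1B, 1-aligned)
41..48  -- tail padding (7B)
sizeof = 48, alignof = 8
array of 14: 14 × 48 = 672

672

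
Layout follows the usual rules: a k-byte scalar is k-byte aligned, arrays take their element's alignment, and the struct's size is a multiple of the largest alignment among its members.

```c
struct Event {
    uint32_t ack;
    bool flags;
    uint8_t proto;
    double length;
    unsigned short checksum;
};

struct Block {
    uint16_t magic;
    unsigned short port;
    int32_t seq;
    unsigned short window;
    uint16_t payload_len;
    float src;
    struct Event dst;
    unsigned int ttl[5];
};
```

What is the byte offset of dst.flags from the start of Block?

Event: @0: ack [4B, align 4] → 4; @4: flags [1B, align 1] → 5; @5: proto [1B, align 1] → 6; +2 pad (align 8); @8: length [8B, align 8] → 16; @16: checksum [2B, align 2] → 18; +6 tail pad (align 8); size 24, align 8
@0: magic [2B, align 2] → 2
@2: port [2B, align 2] → 4
@4: seq [4B, align 4] → 8
@8: window [2B, align 2] → 10
@10: payload_len [2B, align 2] → 12
@12: src [4B, align 4] → 16
@16: dst [24B, align 8] → 40
within Event: flags at 4
16 + 4 = 20

20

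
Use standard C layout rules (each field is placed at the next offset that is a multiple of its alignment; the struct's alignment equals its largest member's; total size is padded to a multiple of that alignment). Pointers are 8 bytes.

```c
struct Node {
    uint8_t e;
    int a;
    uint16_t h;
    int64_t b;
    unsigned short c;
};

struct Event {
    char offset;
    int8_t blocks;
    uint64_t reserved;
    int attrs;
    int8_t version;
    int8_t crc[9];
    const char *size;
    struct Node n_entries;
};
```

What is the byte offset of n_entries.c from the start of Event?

64

Node: @0: e [1B, align 1] → 1; +3 pad (align 4); @4: a [4B, align 4] → 8; @8: h [2B, align 2] → 10; +6 pad (align 8); @16: b [8B, align 8] → 24; @24: c [2B, align 2] → 26; +6 tail pad (align 8); size 32, align 8
@0: offset [1B, align 1] → 1
@1: blocks [1B, align 1] → 2
+6 pad (align 8)
@8: reserved [8B, align 8] → 16
@16: attrs [4B, align 4] → 20
@20: version [1B, align 1] → 21
@21: crc [9B, align 1] → 30
+2 pad (align 8)
@32: size [8B, align 8] → 40
@40: n_entries [32B, align 8] → 72
within Node: c at 24
40 + 24 = 64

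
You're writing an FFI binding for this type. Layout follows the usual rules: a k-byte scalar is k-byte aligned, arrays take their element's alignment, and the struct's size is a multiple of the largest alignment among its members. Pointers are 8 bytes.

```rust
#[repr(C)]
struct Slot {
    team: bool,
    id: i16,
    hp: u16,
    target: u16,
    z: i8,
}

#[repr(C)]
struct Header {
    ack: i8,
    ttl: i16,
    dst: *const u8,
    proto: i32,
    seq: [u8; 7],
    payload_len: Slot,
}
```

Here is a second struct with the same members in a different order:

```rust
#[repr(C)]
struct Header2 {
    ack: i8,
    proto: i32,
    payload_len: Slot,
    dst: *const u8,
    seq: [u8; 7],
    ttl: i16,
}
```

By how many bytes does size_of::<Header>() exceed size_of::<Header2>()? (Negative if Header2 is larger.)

Slot: @0: team [1B, align 1] → 1; +1 pad (align 2); @2: id [2B, align 2] → 4; @4: hp [2B, align 2] → 6; @6: target [2B, align 2] → 8; @8: z [1B, align 1] → 9; +1 tail pad (align 2); size 10, align 2
@0: ack [1B, align 1] → 1
+1 pad (align 2)
@2: ttl [2B, align 2] → 4
+4 pad (align 8)
@8: dst [8B, align 8] → 16
@16: proto [4B, align 4] → 20
@20: seq [7B, align 1] → 27
+1 pad (align 2)
@28: payload_len [10B, align 2] → 38
+2 tail pad (align 8)
size 40, align 8
— Header2 —
@0: ack [1B, align 1] → 1
+3 pad (align 4)
@4: proto [4B, align 4] → 8
@8: payload_len [10B, align 2] → 18
+6 pad (align 8)
@24: dst [8B, align 8] → 32
@32: seq [7B, align 1] → 39
+1 pad (align 2)
@40: ttl [2B, align 2] → 42
+6 tail pad (align 8)
size 48, align 8
40 − 48 = -8

-8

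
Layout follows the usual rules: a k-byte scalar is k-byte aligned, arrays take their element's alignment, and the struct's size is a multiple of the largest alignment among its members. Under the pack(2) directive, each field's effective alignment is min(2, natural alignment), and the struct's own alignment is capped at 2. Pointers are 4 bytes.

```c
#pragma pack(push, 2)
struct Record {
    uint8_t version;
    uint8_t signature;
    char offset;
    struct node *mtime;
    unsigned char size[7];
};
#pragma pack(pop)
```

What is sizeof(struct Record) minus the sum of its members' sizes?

2

@0: version [1B, align 1] → 1
@1: signature [1B, align 1] → 2
@2: offset [1B, align 1] → 3
+1 pad (align 2)
@4: mtime [4B, align 2] → 8
@8: size [7B, align 1] → 15
+1 tail pad (align 2)
size 16, align 2
data bytes 14, size 16 → padding 2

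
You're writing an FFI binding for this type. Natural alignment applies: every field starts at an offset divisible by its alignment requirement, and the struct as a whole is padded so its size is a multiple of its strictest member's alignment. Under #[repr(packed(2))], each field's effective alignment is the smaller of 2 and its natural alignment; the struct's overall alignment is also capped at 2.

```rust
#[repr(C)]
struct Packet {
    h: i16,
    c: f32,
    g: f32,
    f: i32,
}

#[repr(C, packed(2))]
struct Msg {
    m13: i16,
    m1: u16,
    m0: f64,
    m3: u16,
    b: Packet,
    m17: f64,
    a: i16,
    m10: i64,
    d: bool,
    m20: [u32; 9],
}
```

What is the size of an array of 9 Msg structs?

Packet: 0..2  h  (2B, 2-aligned); 2..4  -- padding (2B); 4..8  c  (4B, 4-aligned); 8..12  g  (4B, 4-aligned); 12..16  f  (4B, 4-aligned); sizeof = 16, alignof = 4
0..2  m13  (2B, 2-aligned)
2..4  m1  (2B, 2-aligned)
4..12  m0  (8B, 2-aligned)
12..14  m3  (2B, 2-aligned)
14..30  b  (16B, 2-aligned)
30..38  m17  (8B, 2-aligned)
38..40  a  (2B, 2-aligned)
40..48  m10  (8B, 2-aligned)
48..49  d  (1B, 1-aligned)
49..50  -- padding (1B)
50..86  m20  (36B, 2-aligned)
sizeof = 86, alignof = 2
array of 9: 9 × 86 = 774

774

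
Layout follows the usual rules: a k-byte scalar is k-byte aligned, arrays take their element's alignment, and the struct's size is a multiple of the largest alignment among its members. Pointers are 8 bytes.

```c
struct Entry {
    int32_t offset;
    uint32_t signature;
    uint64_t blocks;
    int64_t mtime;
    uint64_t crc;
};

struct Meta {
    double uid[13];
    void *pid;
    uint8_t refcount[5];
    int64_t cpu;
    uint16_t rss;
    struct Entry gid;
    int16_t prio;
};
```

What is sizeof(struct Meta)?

176

Entry: offset at 0 (size 4, align 4) → ends 4; signature at 4 (size 4, align 4) → ends 8; blocks at 8 (size 8, align 8) → ends 16; mtime at 16 (size 8, align 8) → ends 24; crc at 24 (size 8, align 8) → ends 32; total 32 bytes, alignment 8
uid at 0 (size 104, align 8) → ends 104
pid at 104 (size 8, align 8) → ends 112
refcount at 112 (size 5, align 1) → ends 117
pad 3 to align 8 for cpu
cpu at 120 (size 8, align 8) → ends 128
rss at 128 (size 2, align 2) → ends 130
pad 6 to align 8 for gid
gid at 136 (size 32, align 8) → ends 168
prio at 168 (size 2, align 2) → ends 170
tail pad 6 to reach multiple of 8
total 176 bytes, alignment 8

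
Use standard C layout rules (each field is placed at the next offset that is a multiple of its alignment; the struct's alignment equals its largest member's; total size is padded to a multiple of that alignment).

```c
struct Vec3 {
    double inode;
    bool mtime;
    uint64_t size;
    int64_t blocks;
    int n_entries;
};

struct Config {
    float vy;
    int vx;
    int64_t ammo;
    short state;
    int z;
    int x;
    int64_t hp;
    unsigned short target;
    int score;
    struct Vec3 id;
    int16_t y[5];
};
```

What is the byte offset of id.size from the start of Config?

Vec3: @0: inode [8B, align 8] → 8; @8: mtime [1B, align 1] → 9; +7 pad (align 8); @16: size [8B, align 8] → 24; @24: blocks [8B, align 8] → 32; @32: n_entries [4B, align 4] → 36; +4 tail pad (align 8); size 40, align 8
@0: vy [4B, align 4] → 4
@4: vx [4B, align 4] → 8
@8: ammo [8B, align 8] → 16
@16: state [2B, align 2] → 18
+2 pad (align 4)
@20: z [4B, align 4] → 24
@24: x [4B, align 4] → 28
+4 pad (align 8)
@32: hp [8B, align 8] → 40
@40: target [2B, align 2] → 42
+2 pad (align 4)
@44: score [4B, align 4] → 48
@48: id [40B, align 8] → 88
within Vec3: size at 16
48 + 16 = 64

64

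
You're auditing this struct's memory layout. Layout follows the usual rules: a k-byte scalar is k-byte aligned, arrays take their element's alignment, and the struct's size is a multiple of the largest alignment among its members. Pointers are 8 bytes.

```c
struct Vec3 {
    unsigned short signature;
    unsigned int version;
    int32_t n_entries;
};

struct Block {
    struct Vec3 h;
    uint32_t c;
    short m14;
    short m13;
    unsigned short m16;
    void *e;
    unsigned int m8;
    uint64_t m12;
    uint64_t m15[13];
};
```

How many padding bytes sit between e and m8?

Vec3: signature at 0 (size 2, align 2) → ends 2; pad 2 to align 4 for version; version at 4 (size 4, align 4) → ends 8; n_entries at 8 (size 4, align 4) → ends 12; total 12 bytes, alignment 4
h at 0 (size 12, align 4) → ends 12
c at 12 (size 4, align 4) → ends 16
m14 at 16 (size 2, align 2) → ends 18
m13 at 18 (size 2, align 2) → ends 20
m16 at 20 (size 2, align 2) → ends 22
pad 2 to align 8 for e
e at 24 (size 8, align 8) → ends 32
m8 at 32 (size 4, align 4) → ends 36

0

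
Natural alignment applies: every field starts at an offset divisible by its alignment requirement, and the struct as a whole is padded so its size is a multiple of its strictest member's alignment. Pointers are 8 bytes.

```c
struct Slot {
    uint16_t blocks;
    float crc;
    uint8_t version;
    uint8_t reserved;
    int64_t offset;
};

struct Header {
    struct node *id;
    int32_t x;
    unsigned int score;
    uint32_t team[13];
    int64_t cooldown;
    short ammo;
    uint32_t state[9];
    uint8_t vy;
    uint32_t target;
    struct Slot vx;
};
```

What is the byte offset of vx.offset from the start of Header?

144

Slot: blocks at 0 (size 2, align 2) → ends 2; pad 2 to align 4 for crc; crc at 4 (size 4, align 4) → ends 8; version at 8 (size 1, align 1) → ends 9; reserved at 9 (size 1, align 1) → ends 10; pad 6 to align 8 for offset; offset at 16 (size 8, align 8) → ends 24; total 24 bytes, alignment 8
id at 0 (size 8, align 8) → ends 8
x at 8 (size 4, align 4) → ends 12
score at 12 (size 4, align 4) → ends 16
team at 16 (size 52, align 4) → ends 68
pad 4 to align 8 for cooldown
cooldown at 72 (size 8, align 8) → ends 80
ammo at 80 (size 2, align 2) → ends 82
pad 2 to align 4 for state
state at 84 (size 36, align 4) → ends 120
vy at 120 (size 1, align 1) → ends 121
pad 3 to align 4 for target
target at 124 (size 4, align 4) → ends 128
vx at 128 (size 24, align 8) → ends 152
within Slot: offset at 16
128 + 16 = 144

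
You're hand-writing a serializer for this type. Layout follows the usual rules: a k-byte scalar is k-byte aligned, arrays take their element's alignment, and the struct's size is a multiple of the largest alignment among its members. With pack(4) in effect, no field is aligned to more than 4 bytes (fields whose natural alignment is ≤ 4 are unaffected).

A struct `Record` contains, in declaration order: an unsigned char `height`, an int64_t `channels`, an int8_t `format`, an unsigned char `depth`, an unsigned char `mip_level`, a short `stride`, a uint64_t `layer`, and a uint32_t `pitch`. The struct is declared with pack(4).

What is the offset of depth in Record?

height at 0 (size 1, align 1) → ends 1
pad 3 to align 4 for channels
channels at 4 (size 8, align 4) → ends 12
format at 12 (size 1, align 1) → ends 13
depth at 13 (size 1, align 1) → ends 14

13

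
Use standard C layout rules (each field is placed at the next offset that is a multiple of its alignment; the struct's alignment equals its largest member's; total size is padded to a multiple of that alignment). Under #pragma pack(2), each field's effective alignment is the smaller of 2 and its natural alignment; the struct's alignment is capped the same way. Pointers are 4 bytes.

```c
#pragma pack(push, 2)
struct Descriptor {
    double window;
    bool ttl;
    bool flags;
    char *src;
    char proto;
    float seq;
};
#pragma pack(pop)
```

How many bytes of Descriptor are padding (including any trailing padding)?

@0: window [8B, align 2] → 8
@8: ttl [1B, align 1] → 9
@9: flags [1B, align 1] → 10
@10: src [4B, align 2] → 14
@14: proto [1B, align 1] → 15
+1 pad (align 2)
@16: seq [4B, align 2] → 20
size 20, align 2
data bytes 19, size 20 → padding 1

1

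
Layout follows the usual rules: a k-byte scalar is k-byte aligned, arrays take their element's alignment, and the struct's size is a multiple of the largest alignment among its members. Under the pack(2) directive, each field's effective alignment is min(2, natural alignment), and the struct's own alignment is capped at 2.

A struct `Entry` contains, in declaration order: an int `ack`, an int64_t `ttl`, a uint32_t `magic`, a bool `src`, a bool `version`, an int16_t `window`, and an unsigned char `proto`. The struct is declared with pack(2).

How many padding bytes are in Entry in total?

1

@0: ack [4B, align 2] → 4
@4: ttl [8B, align 2] → 12
@12: magic [4B, align 2] → 16
@16: src [1B, align 1] → 17
@17: version [1B, align 1] → 18
@18: window [2B, align 2] → 20
@20: proto [1B, align 1] → 21
+1 tail pad (align 2)
size 22, align 2
data bytes 21, size 22 → padding 1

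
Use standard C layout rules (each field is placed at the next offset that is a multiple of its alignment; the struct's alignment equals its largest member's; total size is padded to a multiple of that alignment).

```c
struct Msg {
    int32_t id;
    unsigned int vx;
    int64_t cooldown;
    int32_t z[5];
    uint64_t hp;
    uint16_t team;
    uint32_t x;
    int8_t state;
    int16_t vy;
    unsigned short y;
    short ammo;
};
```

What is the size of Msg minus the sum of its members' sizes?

7

@0: id [4B, align 4] → 4
@4: vx [4B, align 4] → 8
@8: cooldown [8B, align 8] → 16
@16: z [20B, align 4] → 36
+4 pad (align 8)
@40: hp [8B, align 8] → 48
@48: team [2B, align 2] → 50
+2 pad (align 4)
@52: x [4B, align 4] → 56
@56: state [1B, align 1] → 57
+1 pad (align 2)
@58: vy [2B, align 2] → 60
@60: y [2B, align 2] → 62
@62: ammo [2B, align 2] → 64
size 64, align 8
data bytes 57, size 64 → padding 7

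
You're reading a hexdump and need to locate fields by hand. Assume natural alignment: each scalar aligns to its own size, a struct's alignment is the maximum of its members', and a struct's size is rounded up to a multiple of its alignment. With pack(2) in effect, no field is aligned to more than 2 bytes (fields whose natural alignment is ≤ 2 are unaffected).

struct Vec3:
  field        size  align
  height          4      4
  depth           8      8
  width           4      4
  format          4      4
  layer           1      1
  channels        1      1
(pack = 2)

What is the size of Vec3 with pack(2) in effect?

height at 0 (size 4, align 2) → ends 4
depth at 4 (size 8, align 2) → ends 12
width at 12 (size 4, align 2) → ends 16
format at 16 (size 4, align 2) → ends 20
layer at 20 (size 1, align 1) → ends 21
channels at 21 (size 1, align 1) → ends 22
total 22 bytes, alignment 2

22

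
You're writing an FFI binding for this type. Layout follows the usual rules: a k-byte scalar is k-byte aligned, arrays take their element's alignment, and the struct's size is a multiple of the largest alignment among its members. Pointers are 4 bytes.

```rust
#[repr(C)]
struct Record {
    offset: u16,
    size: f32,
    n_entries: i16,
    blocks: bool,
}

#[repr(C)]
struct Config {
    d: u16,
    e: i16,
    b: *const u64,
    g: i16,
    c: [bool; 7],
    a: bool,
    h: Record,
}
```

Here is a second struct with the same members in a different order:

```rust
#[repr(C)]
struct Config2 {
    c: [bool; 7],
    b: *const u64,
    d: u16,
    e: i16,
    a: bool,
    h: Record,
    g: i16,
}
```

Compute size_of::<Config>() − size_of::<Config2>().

-4

Record: 0..2  offset  (2B, 2-aligned); 2..4  -- padding (2B); 4..8  size  (4B, 4-aligned); 8..10  n_entries  (2B, 2-aligned); 10..11  blocks  (1B, 1-aligned); 11..12  -- tail padding (1B); sizeof = 12, alignof = 4
0..2  d  (2B, 2-aligned)
2..4  e  (2B, 2-aligned)
4..8  b  (4B, 4-aligned)
8..10  g  (2B, 2-aligned)
10..17  c  (7B, 1-aligned)
17..18  a  (1B, 1-aligned)
18..20  -- padding (2B)
20..32  h  (12B, 4-aligned)
sizeof = 32, alignof = 4
— Config2 —
0..7  c  (7B, 1-aligned)
7..8  -- padding (1B)
8..12  b  (4B, 4-aligned)
12..14  d  (2B, 2-aligned)
14..16  e  (2B, 2-aligned)
16..17  a  (1B, 1-aligned)
17..20  -- padding (3B)
20..32  h  (12B, 4-aligned)
32..34  g  (2B, 2-aligned)
34..36  -- tail padding (2B)
sizeof = 36, alignof = 4
32 − 36 = -4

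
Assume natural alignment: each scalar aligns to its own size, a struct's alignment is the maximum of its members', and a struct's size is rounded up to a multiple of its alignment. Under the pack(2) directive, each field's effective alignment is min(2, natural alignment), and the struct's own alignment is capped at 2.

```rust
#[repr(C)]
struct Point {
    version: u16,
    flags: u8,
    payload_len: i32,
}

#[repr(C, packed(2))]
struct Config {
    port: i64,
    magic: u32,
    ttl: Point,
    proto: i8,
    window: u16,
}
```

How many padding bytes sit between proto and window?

Point: version at 0 (size 2, align 2) → ends 2; flags at 2 (size 1, align 1) → ends 3; pad 1 to align 4 for payload_len; payload_len at 4 (size 4, align 4) → ends 8; total 8 bytes, alignment 4
port at 0 (size 8, align 2) → ends 8
magic at 8 (size 4, align 2) → ends 12
ttl at 12 (size 8, align 2) → ends 20
proto at 20 (size 1, align 1) → ends 21
pad 1 to align 2 for window
window at 22 (size 2, align 2) → ends 24

1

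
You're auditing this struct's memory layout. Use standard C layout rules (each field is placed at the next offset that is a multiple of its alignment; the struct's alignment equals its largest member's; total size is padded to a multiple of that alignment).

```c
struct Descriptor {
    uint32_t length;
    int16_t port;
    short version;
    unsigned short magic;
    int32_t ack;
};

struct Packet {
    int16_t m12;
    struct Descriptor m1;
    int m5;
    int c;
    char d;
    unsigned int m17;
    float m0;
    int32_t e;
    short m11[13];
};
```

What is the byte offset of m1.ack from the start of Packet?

Descriptor: 0..4  length  (4B, 4-aligned); 4..6  port  (2B, 2-aligned); 6..8  version  (2B, 2-aligned); 8..10  magic  (2B, 2-aligned); 10..12  -- padding (2B); 12..16  ack  (4B, 4-aligned); sizeof = 16, alignof = 4
0..2  m12  (2B, 2-aligned)
2..4  -- padding (2B)
4..20  m1  (16B, 4-aligned)
within Descriptor: ack at 12
4 + 12 = 16

16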